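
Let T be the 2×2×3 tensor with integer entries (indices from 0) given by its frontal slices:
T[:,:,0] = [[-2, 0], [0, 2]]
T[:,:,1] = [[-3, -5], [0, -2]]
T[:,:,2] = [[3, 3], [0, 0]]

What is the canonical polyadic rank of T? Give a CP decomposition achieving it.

rank(T) = 2

Lower bound: in the mode-3 unfolding of T (rows indexed by k, columns by (i,j)) the 2×2 minor on rows k ∈ {0, 1}, columns (i,j) ∈ {(0,0), (0,1)} is det [[-2, 0], [-3, -5]] = 10 ≠ 0, so that unfolding has rank ≥ 2 and hence rank(T) ≥ 2 (CP rank is at least every unfolding rank, though it can be larger).
Upper bound: with S_k = T[:,:,k], the two rank-1 terms a₁b₁ᵀ, a₂b₂ᵀ are the rank-1 members of the pencil x·S₀ + y·S₁.
det(x·S₀ + y·S₁) is −4·x² − 2·xy + 6·y² = (-2)·(2·x + 3·y)(x − y), vanishing at (x:y) = (3:-2) and (1:1).
M₁ = 3·S₀ − 2·S₁ = [[0, 10], [0, 10]] = 10·[1, 1][0, 1]ᵀ and M₂ = S₀ + S₁ = [[-5, -5], [0, 0]] = (-5)·[1, 0][1, 1]ᵀ, so take a₁ = [1, 1], b₁ = [0, 1], a₂ = [1, 0], b₂ = [1, 1].
Each slice is an integer combination of E₁ = a₁b₁ᵀ and E₂ = a₂b₂ᵀ: S₀ = 2·E₁ − 2·E₂, S₁ = −2·E₁ − 3·E₂, S₂ = 3·E₂; reading off coefficients, c₁ = [2, -2, 0] and c₂ = [-2, -3, 3].
Hence T = [1, 1] ⊗ [0, 1] ⊗ [2, -2, 0] + [1, 0] ⊗ [1, 1] ⊗ [-2, -3, 3], so rank(T) ≤ 2.
These bounds meet, so rank(T) = 2.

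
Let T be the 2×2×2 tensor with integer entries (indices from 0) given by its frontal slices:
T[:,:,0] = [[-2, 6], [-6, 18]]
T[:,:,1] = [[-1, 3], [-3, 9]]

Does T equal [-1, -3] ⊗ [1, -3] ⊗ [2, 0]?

Reconstruct entry (0,0,1) from the claimed factors: Σₗ aₗ[0]bₗ[0]cₗ[1] = (-1)·(1)·(0) = 0, but T[0,0,1] = -1. The claim is false.

No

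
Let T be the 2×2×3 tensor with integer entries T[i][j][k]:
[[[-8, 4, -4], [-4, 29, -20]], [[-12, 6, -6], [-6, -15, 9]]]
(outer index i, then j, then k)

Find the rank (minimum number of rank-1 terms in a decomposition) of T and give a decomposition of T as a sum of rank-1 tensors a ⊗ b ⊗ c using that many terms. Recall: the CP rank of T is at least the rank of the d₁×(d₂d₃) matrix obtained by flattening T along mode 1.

Lower bound: the mode-1 unfolding of T (rows indexed by i, columns by (j,k) = (0,0), (0,1), (0,2), (1,0), (1,1), (1,2)) is [[-8, 4, -4, -4, 29, -20], [-12, 6, -6, -6, -15, 9]].
There the 2×2 minor on rows i ∈ {0, 1}, columns (j,k) ∈ {(0,0), (1,1)} is det [[-8, 29], [-12, -15]] = 468 ≠ 0, so this unfolding has rank ≥ 2; CP rank is at least every unfolding rank, so rank(T) ≥ 2. (Unfolding ranks only ever bound the CP rank from below — rank(T) can be strictly larger than all of them — so the matching upper bound has to come from an explicit 2-term decomposition.)
Upper bound — finding two terms. Write S_k = T[:,:,k] for the frontal slices: S₀ = [[-8, -4], [-12, -6]], S₁ = [[4, 29], [6, -15]], S₂ = [[-4, -20], [-6, 9]].
If T = a₁ ⊗ b₁ ⊗ c₁ + a₂ ⊗ b₂ ⊗ c₂ then each S_k = c₁[k]·a₁b₁ᵀ + c₂[k]·a₂b₂ᵀ. S₀ and S₁ are linearly independent, so a₁b₁ᵀ and a₂b₂ᵀ must span the same plane of matrices: they are the rank-1 matrices of the form x·S₀ + y·S₁.
det(x·S₀ + y·S₁) is 468·xy − 234·y² = 234·(2·x − y)(y), vanishing at (x:y) = (1:2) and (1:0).
M₁ = S₀ + 2·S₁ = [[0, 54], [0, -36]] = 18·[3, -2][0, 1]ᵀ and M₂ = S₀ = [[-8, -4], [-12, -6]] = (-2)·[2, 3][2, 1]ᵀ, so take a₁ = [3, -2], b₁ = [0, 1], a₂ = [2, 3], b₂ = [2, 1].
Each slice is an integer combination of E₁ = a₁b₁ᵀ and E₂ = a₂b₂ᵀ: S₀ = −2·E₂, S₁ = 9·E₁ + E₂, S₂ = −6·E₁ − E₂; reading off coefficients, c₁ = [0, 9, -6] and c₂ = [-2, 1, -1].
Hence T = [3, -2] ⊗ [0, 1] ⊗ [0, 9, -6] + [2, 3] ⊗ [2, 1] ⊗ [-2, 1, -1], so rank(T) ≤ 2.
These bounds meet, so rank(T) = 2.
Check entry T[1,1,2] = 9: (-2)·(1)·(-6) + (3)·(1)·(-1) = 9.

rank(T) = 2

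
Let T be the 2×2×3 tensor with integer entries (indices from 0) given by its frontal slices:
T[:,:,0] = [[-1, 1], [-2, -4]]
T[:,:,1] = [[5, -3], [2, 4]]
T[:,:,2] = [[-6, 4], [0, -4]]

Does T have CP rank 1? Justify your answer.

The mode-3 unfolding of T (rows indexed by k, columns by (i,j) = (0,0), (0,1), (1,0), (1,1)) is [[-1, 1, -2, -4], [5, -3, 2, 4], [-6, 4, 0, -4]].
There the 3×3 minor on rows k ∈ {0, 1, 2}, columns (i,j) ∈ {(0,0), (0,1), (1,0)} is det [[-1, 1, -2], [5, -3, 2], [-6, 4, 0]] = -8 ≠ 0, so this unfolding has rank ≥ 3; CP rank is at least every unfolding rank, so rank(T) ≥ 3.
In particular rank(T) ≥ 3 > 1, so T is not rank-1.

No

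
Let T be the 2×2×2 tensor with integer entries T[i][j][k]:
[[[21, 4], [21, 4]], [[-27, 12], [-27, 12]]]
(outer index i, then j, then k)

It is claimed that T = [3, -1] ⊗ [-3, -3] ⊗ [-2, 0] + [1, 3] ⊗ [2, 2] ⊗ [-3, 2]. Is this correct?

Reconstruct entry (0,0,0) from the claimed factors: Σₗ aₗ[0]bₗ[0]cₗ[0] = (3)·(-3)·(-2) + (1)·(2)·(-3) = 12, but T[0,0,0] = 21. The claim is false.

No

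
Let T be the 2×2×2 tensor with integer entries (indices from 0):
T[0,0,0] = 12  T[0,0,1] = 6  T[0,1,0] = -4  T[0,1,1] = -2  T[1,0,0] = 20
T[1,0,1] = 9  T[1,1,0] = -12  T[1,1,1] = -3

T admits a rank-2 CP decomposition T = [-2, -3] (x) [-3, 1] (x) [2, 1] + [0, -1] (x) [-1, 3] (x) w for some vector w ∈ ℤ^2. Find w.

Subtract the known terms from T to get the rank-1 residual R = [0, -1] (x) [-1, 3] (x) w, so R[i,j,k] = a[i]·b[j]·w[k]. Pick indices with nonzero a[1]·b[0] = (-1)·(-1) = 1. Only the fibre through (1,0,·) is needed: R[1,0,:] = T[1,0,:] − Σₗ aₗ[1]bₗ[0]cₗ = [20, 9] − (-3)·(-3)·[2, 1] = [2, 0]. Then w[k] = R[1,0,k] / 1 for each k, giving w = [2, 0] / 1 = [2, 0].

w = [2, 0]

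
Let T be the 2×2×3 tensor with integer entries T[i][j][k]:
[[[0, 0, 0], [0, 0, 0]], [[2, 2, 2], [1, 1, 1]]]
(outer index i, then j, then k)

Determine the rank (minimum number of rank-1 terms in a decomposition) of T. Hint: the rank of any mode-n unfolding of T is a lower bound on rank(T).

Lower bound: T ≠ 0 (e.g. T[1,0,0] = 2), so rank(T) ≥ 1.
Upper bound: the mode-1 fibre T[:,0,0] = [0, 2] gives a = [0, 1] (primitive direction); the mode-2 fibre T[1,:,0] = [2, 1] gives b = [2, 1]; then c[k] = T[1,0,k] / (a[1]·b[0]) = [2, 2, 2] / 2 = [1, 1, 1].
Expanding [0, 1] ⊗ [2, 1] ⊗ [1, 1, 1] reproduces all 12 entries of T, so T = [0, 1] ⊗ [2, 1] ⊗ [1, 1, 1] and rank(T) ≤ 1.
These bounds meet, so rank(T) = 1.

1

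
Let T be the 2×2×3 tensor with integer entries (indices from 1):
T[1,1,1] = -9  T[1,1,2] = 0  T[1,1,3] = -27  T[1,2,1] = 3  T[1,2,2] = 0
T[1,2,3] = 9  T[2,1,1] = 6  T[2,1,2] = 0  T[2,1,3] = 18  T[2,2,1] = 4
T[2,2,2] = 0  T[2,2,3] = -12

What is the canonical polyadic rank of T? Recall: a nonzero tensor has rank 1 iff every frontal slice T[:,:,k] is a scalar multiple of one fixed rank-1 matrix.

2

Lower bound: the mode-3 unfolding of T (rows indexed by k, columns by (i,j) = (1,1), (1,2), (2,1), (2,2)) is [[-9, 3, 6, 4], [0, 0, 0, 0], [-27, 9, 18, -12]].
There the 2×2 minor on rows k ∈ {1, 3}, columns (i,j) ∈ {(1,1), (2,2)} is det [[-9, 4], [-27, -12]] = 216 ≠ 0, so this unfolding has rank ≥ 2; CP rank is at least every unfolding rank, so rank(T) ≥ 2. (This is only a lower bound: in general the CP rank may exceed every unfolding rank, so we still need to exhibit 2 rank-1 terms summing to T.)
Upper bound — finding two terms. Write S_k = T[:,:,k] for the frontal slices: S₁ = [[-9, 3], [6, 4]], S₂ = [[0, 0], [0, 0]], S₃ = [[-27, 9], [18, -12]].
If T = a₁ ⊗ b₁ ⊗ c₁ + a₂ ⊗ b₂ ⊗ c₂ then each S_k = c₁[k]·a₁b₁ᵀ + c₂[k]·a₂b₂ᵀ. S₁ and S₃ are linearly independent, so a₁b₁ᵀ and a₂b₂ᵀ must span the same plane of matrices: they are the rank-1 matrices of the form x·S₁ + y·S₃.
det(x·S₁ + y·S₃) is −54·x² − 108·xy + 162·y² = (-54)·(x + 3·y)(x − y), vanishing at (x:y) = (3:-1) and (1:1).
M₁ = 3·S₁ − S₃ = [[0, 0], [0, 24]] = 24·(0, 1)(0, 1)ᵀ and M₂ = S₁ + S₃ = [[-36, 12], [24, -8]] = (-4)·(3, -2)(3, -1)ᵀ, so take a₁ = (0, 1), b₁ = (0, 1), a₂ = (3, -2), b₂ = (3, -1).
Each slice is an integer combination of E₁ = a₁b₁ᵀ and E₂ = a₂b₂ᵀ: S₁ = 6·E₁ − E₂, S₂ = 0, S₃ = −6·E₁ − 3·E₂; reading off coefficients, c₁ = (6, 0, -6) and c₂ = (-1, 0, -3).
Hence T = (0, 1) ⊗ (0, 1) ⊗ (6, 0, -6) + (3, -2) ⊗ (3, -1) ⊗ (-1, 0, -3), so rank(T) ≤ 2.
These bounds meet, so rank(T) = 2.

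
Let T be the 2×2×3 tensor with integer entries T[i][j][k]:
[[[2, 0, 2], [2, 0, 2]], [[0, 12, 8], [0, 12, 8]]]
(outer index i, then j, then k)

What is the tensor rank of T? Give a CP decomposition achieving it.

rank(T) = 2

Lower bound: the mode-1 unfolding of T (rows indexed by i, columns by (j,k) = (0,0), (0,1), (0,2), (1,0), (1,1), (1,2)) is [[2, 0, 2, 2, 0, 2], [0, 12, 8, 0, 12, 8]].
There the 2×2 minor on rows i ∈ {0, 1}, columns (j,k) ∈ {(0,0), (0,1)} is det [[2, 0], [0, 12]] = 24 ≠ 0, so this unfolding has rank ≥ 2; CP rank is at least every unfolding rank, so rank(T) ≥ 2. (Flattening ranks never certify an upper bound on CP rank; for that we must actually write T with 2 rank-1 terms.)
Upper bound — finding two terms. Every mode-2 slice of T is a multiple of one matrix: T[:,j,:] = b[j]·M with b = (1, 1) and M = [[2, 0, 2], [0, 12, 8]] (rows indexed by i, columns by k). So it suffices to write M as a sum of two rank-1 matrices.
Splitting M by its rows (i = 0, 1), M = (1, 0)(2, 0, 2)ᵀ + (0, 1)(0, 12, 8)ᵀ.
Hence T = (1, 0) ⊗ (1, 1) ⊗ (2, 0, 2) + (0, 1) ⊗ (1, 1) ⊗ (0, 12, 8), so rank(T) ≤ 2.
These bounds meet, so rank(T) = 2.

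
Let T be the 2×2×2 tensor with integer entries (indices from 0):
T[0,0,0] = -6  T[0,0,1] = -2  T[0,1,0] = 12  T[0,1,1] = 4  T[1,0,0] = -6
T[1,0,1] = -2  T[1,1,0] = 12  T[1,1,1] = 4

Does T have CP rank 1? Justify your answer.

Yes

If T = a ∘ b ∘ c then every fibre of T is a multiple of the corresponding factor, so read the factors off the fibres through the nonzero entry T[0,0,0] = -6.
The mode-1 fibre T[:,0,0] = [-6, -6] gives a = [1, 1] (primitive direction); the mode-2 fibre T[0,:,0] = [-6, 12] gives b = [1, -2]; then c[k] = T[0,0,k] / (a[0]·b[0]) = [-6, -2] / 1 = [-6, -2].
Expanding [1, 1] ∘ [1, -2] ∘ [-6, -2] reproduces all 8 entries of T, so T = [1, 1] ∘ [1, -2] ∘ [-6, -2] and rank(T) ≤ 1.
Equivalently every frontal slice T[:,:,k] is c[k] times the rank-1 matrix [1, 1] ∘ [1, -2]. So T has rank 1 (it is nonzero).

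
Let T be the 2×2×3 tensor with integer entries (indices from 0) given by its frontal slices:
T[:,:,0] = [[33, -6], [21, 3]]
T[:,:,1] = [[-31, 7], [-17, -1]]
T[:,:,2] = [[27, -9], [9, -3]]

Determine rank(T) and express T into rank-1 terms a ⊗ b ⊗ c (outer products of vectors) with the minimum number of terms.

rank(T) = 2

Lower bound: in the mode-1 unfolding of T (rows indexed by i, columns by (j,k)) the 2×2 minor on rows i ∈ {0, 1}, columns (j,k) ∈ {(0,0), (0,1)} is det [[33, -31], [21, -17]] = 90 ≠ 0, so that unfolding has rank ≥ 2 and hence rank(T) ≥ 2 (CP rank is at least every unfolding rank, though it can be larger).
Upper bound: with S_k = T[:,:,k], the two rank-1 terms a₁b₁ᵀ, a₂b₂ᵀ are the rank-1 members of the pencil x·S₀ + y·S₁.
det(x·S₀ + y·S₁) is 225·x² − 375·xy + 150·y² = 75·(3·x − 2·y)(x − y), vanishing at (x:y) = (2:3) and (1:1).
M₁ = 2·S₀ + 3·S₁ = [[-27, 9], [-9, 3]] = (-3)·[3, 1][3, -1]ᵀ and M₂ = S₀ + S₁ = [[2, 1], [4, 2]] = [1, 2][2, 1]ᵀ, so take a₁ = [3, 1], b₁ = [3, -1], a₂ = [1, 2], b₂ = [2, 1].
Each slice is an integer combination of E₁ = a₁b₁ᵀ and E₂ = a₂b₂ᵀ: S₀ = 3·E₁ + 3·E₂, S₁ = −3·E₁ − 2·E₂, S₂ = 3·E₁; reading off coefficients, c₁ = [3, -3, 3] and c₂ = [3, -2, 0].
Hence T = [3, 1] ⊗ [3, -1] ⊗ [3, -3, 3] + [1, 2] ⊗ [2, 1] ⊗ [3, -2, 0], so rank(T) ≤ 2.
These bounds meet, so rank(T) = 2.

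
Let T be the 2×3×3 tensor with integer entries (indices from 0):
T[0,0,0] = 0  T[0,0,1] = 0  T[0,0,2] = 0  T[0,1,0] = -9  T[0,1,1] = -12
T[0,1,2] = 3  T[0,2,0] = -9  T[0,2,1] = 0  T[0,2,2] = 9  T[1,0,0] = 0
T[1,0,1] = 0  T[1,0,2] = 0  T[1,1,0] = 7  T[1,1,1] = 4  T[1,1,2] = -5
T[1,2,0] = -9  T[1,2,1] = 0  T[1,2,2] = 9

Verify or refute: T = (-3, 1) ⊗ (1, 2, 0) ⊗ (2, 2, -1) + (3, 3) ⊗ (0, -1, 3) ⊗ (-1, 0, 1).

Reconstruct entry (0,0,0) from the claimed factors: Σₗ aₗ[0]bₗ[0]cₗ[0] = (-3)·(1)·(2) + (3)·(0)·(-1) = -6, but T[0,0,0] = 0. The claim is false.

No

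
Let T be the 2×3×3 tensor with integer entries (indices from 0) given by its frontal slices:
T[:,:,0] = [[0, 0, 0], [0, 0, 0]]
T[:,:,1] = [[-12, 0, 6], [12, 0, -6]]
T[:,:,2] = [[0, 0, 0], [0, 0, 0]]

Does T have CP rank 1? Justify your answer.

Yes

The mode-1 fibre T[:,0,1] = [-12, 12] gives a = [1, -1] (primitive direction); the mode-2 fibre T[0,:,1] = [-12, 0, 6] gives b = [2, 0, -1]; then c[k] = T[0,0,k] / (a[0]·b[0]) = [0, -12, 0] / 2 = [0, -6, 0].
Expanding [1, -1] ⊗ [2, 0, -1] ⊗ [0, -6, 0] reproduces all 18 entries of T, so T = [1, -1] ⊗ [2, 0, -1] ⊗ [0, -6, 0] and rank(T) ≤ 1.
Equivalently every frontal slice T[:,:,k] is c[k] times the rank-1 matrix [1, -1] ⊗ [2, 0, -1]. So T has rank 1 (it is nonzero).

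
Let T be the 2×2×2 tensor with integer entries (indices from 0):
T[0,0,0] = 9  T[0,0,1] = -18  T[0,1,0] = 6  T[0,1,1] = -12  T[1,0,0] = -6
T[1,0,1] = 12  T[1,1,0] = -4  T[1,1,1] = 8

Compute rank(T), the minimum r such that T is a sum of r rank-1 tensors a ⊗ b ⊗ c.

1

Lower bound: T ≠ 0 (e.g. T[0,0,0] = 9), so rank(T) ≥ 1.
Upper bound: if T = a ⊗ b ⊗ c then every fibre of T is a multiple of the corresponding factor, so read the factors off the fibres through the nonzero entry T[0,0,0] = 9.
The mode-1 fibre T[:,0,0] = [9, -6] gives a = [3, -2] (primitive direction); the mode-2 fibre T[0,:,0] = [9, 6] gives b = [3, 2]; then c[k] = T[0,0,k] / (a[0]·b[0]) = [9, -18] / 9 = [1, -2].
Expanding [3, -2] ⊗ [3, 2] ⊗ [1, -2] reproduces all 8 entries of T, so T = [3, -2] ⊗ [3, 2] ⊗ [1, -2] and rank(T) ≤ 1.
These bounds meet, so rank(T) = 1.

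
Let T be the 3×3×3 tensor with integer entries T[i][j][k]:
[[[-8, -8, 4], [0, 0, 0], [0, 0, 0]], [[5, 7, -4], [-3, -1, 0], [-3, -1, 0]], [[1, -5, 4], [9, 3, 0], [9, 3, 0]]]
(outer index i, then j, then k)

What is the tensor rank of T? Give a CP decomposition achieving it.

rank(T) = 2

Lower bound: the mode-3 unfolding of T (rows indexed by k, columns by (i,j) = (0,0), (0,1), (0,2), (1,0), (1,1), (1,2), (2,0), (2,1), (2,2)) is [[-8, 0, 0, 5, -3, -3, 1, 9, 9], [-8, 0, 0, 7, -1, -1, -5, 3, 3], [4, 0, 0, -4, 0, 0, 4, 0, 0]].
There the 2×2 minor on rows k ∈ {0, 1}, columns (i,j) ∈ {(0,0), (1,0)} is det [[-8, 5], [-8, 7]] = -16 ≠ 0, so this unfolding has rank ≥ 2; CP rank is at least every unfolding rank, so rank(T) ≥ 2. (Flattening ranks never certify an upper bound on CP rank; for that we must actually write T with 2 rank-1 terms.)
Upper bound — finding two terms. Write S_k = T[:,:,k] for the frontal slices: S₀ = [[-8, 0, 0], [5, -3, -3], [1, 9, 9]], S₁ = [[-8, 0, 0], [7, -1, -1], [-5, 3, 3]], S₂ = [[4, 0, 0], [-4, 0, 0], [4, 0, 0]].
If T = a₁ ⊗ b₁ ⊗ c₁ + a₂ ⊗ b₂ ⊗ c₂ then each S_k = c₁[k]·a₁b₁ᵀ + c₂[k]·a₂b₂ᵀ. S₀ and S₁ are linearly independent, so a₁b₁ᵀ and a₂b₂ᵀ must span the same plane of matrices: they are the rank-1 matrices of the form x·S₀ + y·S₁.
The 2×2 minor of x·S₀ + y·S₁ on rows {0,1}, columns {0,1} is 24·x² + 32·xy + 8·y² = 8·(x + y)(3·x + y), vanishing at (x:y) = (1:-1) and (1:-3).
M₁ = S₀ − S₁ = [[0, 0, 0], [-2, -2, -2], [6, 6, 6]] = (-2)·[0, 1, -3][1, 1, 1]ᵀ and M₂ = S₀ − 3·S₁ = [[16, 0, 0], [-16, 0, 0], [16, 0, 0]] = 16·[1, -1, 1][1, 0, 0]ᵀ, so take a₁ = [0, 1, -3], b₁ = [1, 1, 1], a₂ = [1, -1, 1], b₂ = [1, 0, 0].
Each slice is an integer combination of E₁ = a₁b₁ᵀ and E₂ = a₂b₂ᵀ: S₀ = −3·E₁ − 8·E₂, S₁ = −E₁ − 8·E₂, S₂ = 4·E₂; reading off coefficients, c₁ = [-3, -1, 0] and c₂ = [-8, -8, 4].
Hence T = [0, 1, -3] ⊗ [1, 1, 1] ⊗ [-3, -1, 0] + [1, -1, 1] ⊗ [1, 0, 0] ⊗ [-8, -8, 4], so rank(T) ≤ 2.
These bounds meet, so rank(T) = 2.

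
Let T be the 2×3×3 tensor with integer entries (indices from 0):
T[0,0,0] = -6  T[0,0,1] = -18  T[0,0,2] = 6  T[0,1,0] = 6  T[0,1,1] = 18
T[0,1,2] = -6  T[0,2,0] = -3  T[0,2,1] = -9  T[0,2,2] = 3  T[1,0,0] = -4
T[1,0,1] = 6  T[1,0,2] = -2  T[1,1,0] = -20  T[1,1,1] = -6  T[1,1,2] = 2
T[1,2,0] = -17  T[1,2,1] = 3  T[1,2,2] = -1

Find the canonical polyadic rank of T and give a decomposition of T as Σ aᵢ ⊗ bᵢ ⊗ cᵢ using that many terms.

Lower bound: the mode-3 unfolding of T (rows indexed by k, columns by (i,j) = (0,0), (0,1), (0,2), (1,0), (1,1), (1,2)) is [[-6, 6, -3, -4, -20, -17], [-18, 18, -9, 6, -6, 3], [6, -6, 3, -2, 2, -1]].
There the 2×2 minor on rows k ∈ {0, 1}, columns (i,j) ∈ {(0,0), (1,0)} is det [[-6, -4], [-18, 6]] = -108 ≠ 0, so this unfolding has rank ≥ 2; CP rank is at least every unfolding rank, so rank(T) ≥ 2. (Flattening ranks never certify an upper bound on CP rank; for that we must actually write T with 2 rank-1 terms.)
Upper bound — finding two terms. Write S_k = T[:,:,k] for the frontal slices: S₀ = [[-6, 6, -3], [-4, -20, -17]], S₁ = [[-18, 18, -9], [6, -6, 3]], S₂ = [[6, -6, 3], [-2, 2, -1]].
If T = a₁ ⊗ b₁ ⊗ c₁ + a₂ ⊗ b₂ ⊗ c₂ then each S_k = c₁[k]·a₁b₁ᵀ + c₂[k]·a₂b₂ᵀ. S₀ and S₁ are linearly independent, so a₁b₁ᵀ and a₂b₂ᵀ must span the same plane of matrices: they are the rank-1 matrices of the form x·S₀ + y·S₁.
The 2×2 minor of x·S₀ + y·S₁ on rows {0,1}, columns {0,1} is 144·x² + 432·xy = 144·(x + 3·y)(x), vanishing at (x:y) = (3:-1) and (0:1).
M₁ = 3·S₀ − S₁ = [[0, 0, 0], [-18, -54, -54]] = (-18)·[0, 1][1, 3, 3]ᵀ and M₂ = S₁ = [[-18, 18, -9], [6, -6, 3]] = (-3)·[3, -1][2, -2, 1]ᵀ, so take a₁ = [0, 1], b₁ = [1, 3, 3], a₂ = [3, -1], b₂ = [2, -2, 1].
Each slice is an integer combination of E₁ = a₁b₁ᵀ and E₂ = a₂b₂ᵀ: S₀ = −6·E₁ − E₂, S₁ = −3·E₂, S₂ = E₂; reading off coefficients, c₁ = [-6, 0, 0] and c₂ = [-1, -3, 1].
Hence T = [0, 1] ⊗ [1, 3, 3] ⊗ [-6, 0, 0] + [3, -1] ⊗ [2, -2, 1] ⊗ [-1, -3, 1], so rank(T) ≤ 2.
These bounds meet, so rank(T) = 2.

rank(T) = 2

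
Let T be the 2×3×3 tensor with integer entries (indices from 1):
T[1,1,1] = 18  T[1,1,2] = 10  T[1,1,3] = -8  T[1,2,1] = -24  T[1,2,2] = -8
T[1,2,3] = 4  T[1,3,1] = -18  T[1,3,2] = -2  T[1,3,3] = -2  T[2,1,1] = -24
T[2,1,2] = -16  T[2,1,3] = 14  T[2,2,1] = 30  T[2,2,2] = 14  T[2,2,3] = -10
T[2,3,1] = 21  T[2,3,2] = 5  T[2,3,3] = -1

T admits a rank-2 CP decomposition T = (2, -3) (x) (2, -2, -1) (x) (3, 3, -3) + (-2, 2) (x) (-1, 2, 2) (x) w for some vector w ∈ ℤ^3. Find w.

w = (3, -1, 2)

Subtract the known terms from T to get the rank-1 residual R = (-2, 2) (x) (-1, 2, 2) (x) w, so R[i,j,k] = a[i]·b[j]·w[k]. Pick indices with nonzero a[1]·b[1] = (-2)·(-1) = 2. Only the fibre through (1,1,·) is needed: R[1,1,:] = T[1,1,:] − Σₗ aₗ[1]bₗ[1]cₗ = [18, 10, -8] − (2)·(2)·(3, 3, -3) = [6, -2, 4]. Then w[k] = R[1,1,k] / 2 for each k, giving w = [6, -2, 4] / 2 = (3, -1, 2).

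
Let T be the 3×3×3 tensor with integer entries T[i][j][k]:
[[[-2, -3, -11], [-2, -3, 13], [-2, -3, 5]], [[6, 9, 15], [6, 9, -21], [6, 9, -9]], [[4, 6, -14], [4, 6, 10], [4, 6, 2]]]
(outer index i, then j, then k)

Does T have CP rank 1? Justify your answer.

The mode-1 unfolding of T (rows indexed by i, columns by (j,k) = (0,0), (0,1), (0,2), (1,0), (1,1), (1,2), (2,0), (2,1), (2,2)) is [[-2, -3, -11, -2, -3, 13, -2, -3, 5], [6, 9, 15, 6, 9, -21, 6, 9, -9], [4, 6, -14, 4, 6, 10, 4, 6, 2]].
There the 2×2 minor on rows i ∈ {0, 1}, columns (j,k) ∈ {(0,0), (0,2)} is det [[-2, -11], [6, 15]] = 36 ≠ 0, so this unfolding has rank ≥ 2; CP rank is at least every unfolding rank, so rank(T) ≥ 2.
In particular rank(T) ≥ 2 > 1, so T is not rank-1.

No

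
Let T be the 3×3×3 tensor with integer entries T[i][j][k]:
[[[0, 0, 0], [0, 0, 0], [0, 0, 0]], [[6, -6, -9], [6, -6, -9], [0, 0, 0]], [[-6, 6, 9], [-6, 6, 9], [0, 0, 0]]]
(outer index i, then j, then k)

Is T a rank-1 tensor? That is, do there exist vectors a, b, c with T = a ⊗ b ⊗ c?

Yes

If T = a ⊗ b ⊗ c then every fibre of T is a multiple of the corresponding factor, so read the factors off the fibres through the nonzero entry T[1,0,0] = 6.
The mode-1 fibre T[:,0,0] = [0, 6, -6] gives a = [0, 1, -1] (primitive direction); the mode-2 fibre T[1,:,0] = [6, 6, 0] gives b = [1, 1, 0]; then c[k] = T[1,0,k] / (a[1]·b[0]) = [6, -6, -9] / 1 = [6, -6, -9].
Expanding [0, 1, -1] ⊗ [1, 1, 0] ⊗ [6, -6, -9] reproduces all 27 entries of T, so T = [0, 1, -1] ⊗ [1, 1, 0] ⊗ [6, -6, -9] and rank(T) ≤ 1.
Equivalently every frontal slice T[:,:,k] is c[k] times the rank-1 matrix [0, 1, -1] ⊗ [1, 1, 0]. So T has rank 1 (it is nonzero).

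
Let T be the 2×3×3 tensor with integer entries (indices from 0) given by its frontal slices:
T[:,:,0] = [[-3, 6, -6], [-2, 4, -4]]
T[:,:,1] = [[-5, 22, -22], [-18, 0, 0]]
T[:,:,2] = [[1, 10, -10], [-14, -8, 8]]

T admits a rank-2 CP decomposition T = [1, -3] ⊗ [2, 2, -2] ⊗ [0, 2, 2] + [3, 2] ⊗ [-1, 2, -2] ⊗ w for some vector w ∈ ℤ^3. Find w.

Subtract the known terms from T to get the rank-1 residual R = [3, 2] ⊗ [-1, 2, -2] ⊗ w, so R[i,j,k] = a[i]·b[j]·w[k]. Pick indices with nonzero a[0]·b[0] = (3)·(-1) = -3. Only the fibre through (0,0,·) is needed: R[0,0,:] = T[0,0,:] − Σₗ aₗ[0]bₗ[0]cₗ = [-3, -5, 1] − (1)·(2)·[0, 2, 2] = [-3, -9, -3]. Then w[k] = R[0,0,k] / -3 for each k, giving w = [-3, -9, -3] / -3 = [1, 3, 1].

w = [1, 3, 1]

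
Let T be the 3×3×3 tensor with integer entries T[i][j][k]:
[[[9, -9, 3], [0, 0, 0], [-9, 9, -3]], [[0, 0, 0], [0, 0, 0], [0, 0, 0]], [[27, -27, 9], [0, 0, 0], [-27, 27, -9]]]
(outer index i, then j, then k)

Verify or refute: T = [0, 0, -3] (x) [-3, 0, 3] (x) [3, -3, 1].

No

Reconstruct entry (0,0,0) from the claimed factors: Σₗ aₗ[0]bₗ[0]cₗ[0] = (0)·(-3)·(3) = 0, but T[0,0,0] = 9. The claim is false.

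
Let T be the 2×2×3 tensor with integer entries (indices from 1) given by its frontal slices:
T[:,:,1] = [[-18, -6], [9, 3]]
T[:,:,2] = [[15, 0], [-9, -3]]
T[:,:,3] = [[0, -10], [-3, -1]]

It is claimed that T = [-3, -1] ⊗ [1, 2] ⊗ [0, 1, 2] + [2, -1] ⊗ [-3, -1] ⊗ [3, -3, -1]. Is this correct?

No

Reconstruct entry (2,1,2) from the claimed factors: Σₗ aₗ[2]bₗ[1]cₗ[2] = (-1)·(1)·(1) + (-1)·(-3)·(-3) = -10, but T[2,1,2] = -9. The claim is false.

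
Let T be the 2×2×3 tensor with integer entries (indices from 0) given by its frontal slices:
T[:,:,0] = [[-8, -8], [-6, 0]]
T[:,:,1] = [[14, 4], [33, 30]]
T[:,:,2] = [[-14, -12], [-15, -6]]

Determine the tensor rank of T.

2

Lower bound: the mode-3 unfolding of T (rows indexed by k, columns by (i,j) = (0,0), (0,1), (1,0), (1,1)) is [[-8, -8, -6, 0], [14, 4, 33, 30], [-14, -12, -15, -6]].
There the 2×2 minor on rows k ∈ {0, 1}, columns (i,j) ∈ {(0,0), (0,1)} is det [[-8, -8], [14, 4]] = 80 ≠ 0, so this unfolding has rank ≥ 2; CP rank is at least every unfolding rank, so rank(T) ≥ 2. (Unfolding ranks only ever bound the CP rank from below — rank(T) can be strictly larger than all of them — so the matching upper bound has to come from an explicit 2-term decomposition.)
Upper bound — finding two terms. Write S_k = T[:,:,k] for the frontal slices: S₀ = [[-8, -8], [-6, 0]], S₁ = [[14, 4], [33, 30]], S₂ = [[-14, -12], [-15, -6]].
If T = a₁ ⊗ b₁ ⊗ c₁ + a₂ ⊗ b₂ ⊗ c₂ then each S_k = c₁[k]·a₁b₁ᵀ + c₂[k]·a₂b₂ᵀ. S₀ and S₁ are linearly independent, so a₁b₁ᵀ and a₂b₂ᵀ must span the same plane of matrices: they are the rank-1 matrices of the form x·S₀ + y·S₁.
det(x·S₀ + y·S₁) is −48·x² + 48·xy + 288·y² = (-48)·(x − 3·y)(x + 2·y), vanishing at (x:y) = (3:1) and (2:-1).
M₁ = 3·S₀ + S₁ = [[-10, -20], [15, 30]] = (-5)·[2, -3][1, 2]ᵀ and M₂ = 2·S₀ − S₁ = [[-30, -20], [-45, -30]] = (-5)·[2, 3][3, 2]ᵀ, so take a₁ = [2, -3], b₁ = [1, 2], a₂ = [2, 3], b₂ = [3, 2].
Each slice is an integer combination of E₁ = a₁b₁ᵀ and E₂ = a₂b₂ᵀ: S₀ = −E₁ − E₂, S₁ = −2·E₁ + 3·E₂, S₂ = −E₁ − 2·E₂; reading off coefficients, c₁ = [-1, -2, -1] and c₂ = [-1, 3, -2].
Hence T = [2, -3] ⊗ [1, 2] ⊗ [-1, -2, -1] + [2, 3] ⊗ [3, 2] ⊗ [-1, 3, -2], so rank(T) ≤ 2.
These bounds meet, so rank(T) = 2.
Check entry T[1,0,0] = -6: (-3)·(1)·(-1) + (3)·(3)·(-1) = -6.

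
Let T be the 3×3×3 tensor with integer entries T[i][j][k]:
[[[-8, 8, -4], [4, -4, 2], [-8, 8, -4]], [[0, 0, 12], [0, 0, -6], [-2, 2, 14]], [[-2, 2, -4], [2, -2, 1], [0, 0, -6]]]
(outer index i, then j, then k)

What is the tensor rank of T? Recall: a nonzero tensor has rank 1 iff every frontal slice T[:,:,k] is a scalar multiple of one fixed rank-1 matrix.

3

Lower bound: the mode-1 unfolding of T (rows indexed by i, columns by (j,k) = (0,0), (0,1), (0,2), (1,0), (1,1), (1,2), (2,0), (2,1), (2,2)) is [[-8, 8, -4, 4, -4, 2, -8, 8, -4], [0, 0, 12, 0, 0, -6, -2, 2, 14], [-2, 2, -4, 2, -2, 1, 0, 0, -6]].
There the 3×3 minor on rows i ∈ {0, 1, 2}, columns (j,k) ∈ {(0,0), (0,2), (1,0)} is det [[-8, -4, 4], [0, 12, 0], [-2, -4, 2]] = -96 ≠ 0, so this unfolding has rank ≥ 3; CP rank is at least every unfolding rank, so rank(T) ≥ 3. (Flattening ranks never certify an upper bound on CP rank; for that we must actually write T with 3 rank-1 terms.)
Upper bound: T is a sum of 3 rank-1 terms, T = [0, 1, 0] ⊗ [2, -2, 1] ⊗ [-2, 2, 2] + [0, 2, -1] ⊗ [1, 0, 2] ⊗ [-2, 2, 2] + [2, -2, 1] ⊗ [2, -1, 2] ⊗ [-2, 2, -1] (written with every a and b primitive with positive leading entry and the scale carried by c; CP decompositions are not unique, and this one is verified by expanding entrywise), so rank(T) ≤ 3.
These bounds meet, so rank(T) = 3.
Check entry T[2,0,0] = -2: (0)·(2)·(-2) + (-1)·(1)·(-2) + (1)·(2)·(-2) = -2.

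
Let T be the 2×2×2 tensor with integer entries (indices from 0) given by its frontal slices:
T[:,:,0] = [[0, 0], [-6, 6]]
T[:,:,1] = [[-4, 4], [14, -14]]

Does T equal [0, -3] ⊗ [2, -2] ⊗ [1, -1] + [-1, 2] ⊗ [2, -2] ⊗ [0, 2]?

Yes

Reconstruct entrywise from the claimed factors. For example, T[0,1,0] = 0 and Σₗ aₗ[0]bₗ[1]cₗ[0] = (0)·(-2)·(1) + (-1)·(-2)·(0) = 0; checking all 8 entries, every one matches. The claim holds.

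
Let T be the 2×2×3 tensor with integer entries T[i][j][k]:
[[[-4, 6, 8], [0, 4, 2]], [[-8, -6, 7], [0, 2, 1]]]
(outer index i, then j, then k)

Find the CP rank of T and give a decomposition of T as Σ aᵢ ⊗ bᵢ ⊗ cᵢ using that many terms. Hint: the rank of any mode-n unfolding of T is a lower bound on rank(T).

Lower bound: in the mode-1 unfolding of T (rows indexed by i, columns by (j,k)) the 2×2 minor on rows i ∈ {0, 1}, columns (j,k) ∈ {(0,0), (0,1)} is det [[-4, 6], [-8, -6]] = 72 ≠ 0, so that unfolding has rank ≥ 2 and hence rank(T) ≥ 2 (CP rank is at least every unfolding rank, though it can be larger).
Upper bound: with S_k = T[:,:,k], the two rank-1 terms a₁b₁ᵀ, a₂b₂ᵀ are the rank-1 members of the pencil x·S₀ + y·S₁.
det(x·S₀ + y·S₁) is 24·xy + 36·y² = 12·(2·x + 3·y)(y), vanishing at (x:y) = (3:-2) and (1:0).
M₁ = 3·S₀ − 2·S₁ = [[-24, -8], [-12, -4]] = (-4)·[2, 1][3, 1]ᵀ and M₂ = S₀ = [[-4, 0], [-8, 0]] = (-4)·[1, 2][1, 0]ᵀ, so take a₁ = [2, 1], b₁ = [3, 1], a₂ = [1, 2], b₂ = [1, 0].
Each slice is an integer combination of E₁ = a₁b₁ᵀ and E₂ = a₂b₂ᵀ: S₀ = −4·E₂, S₁ = 2·E₁ − 6·E₂, S₂ = E₁ + 2·E₂; reading off coefficients, c₁ = [0, 2, 1] and c₂ = [-4, -6, 2].
Hence T = [2, 1] ⊗ [3, 1] ⊗ [0, 2, 1] + [1, 2] ⊗ [1, 0] ⊗ [-4, -6, 2], so rank(T) ≤ 2.
These bounds meet, so rank(T) = 2.

rank(T) = 2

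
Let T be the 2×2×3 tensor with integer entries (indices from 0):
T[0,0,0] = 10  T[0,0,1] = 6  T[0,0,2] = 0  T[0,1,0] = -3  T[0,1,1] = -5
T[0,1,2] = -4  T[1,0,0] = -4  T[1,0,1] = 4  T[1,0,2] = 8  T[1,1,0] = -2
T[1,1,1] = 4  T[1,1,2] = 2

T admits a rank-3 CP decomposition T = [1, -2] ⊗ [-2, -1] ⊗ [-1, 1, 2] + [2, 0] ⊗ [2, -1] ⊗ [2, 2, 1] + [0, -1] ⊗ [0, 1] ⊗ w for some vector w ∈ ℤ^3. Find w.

Subtract the known terms from T to get the rank-1 residual R = [0, -1] ⊗ [0, 1] ⊗ w, so R[i,j,k] = a[i]·b[j]·w[k]. Pick indices with nonzero a[1]·b[1] = (-1)·(1) = -1. Only the fibre through (1,1,·) is needed: R[1,1,:] = T[1,1,:] − Σₗ aₗ[1]bₗ[1]cₗ = [-2, 4, 2] − (-2)·(-1)·[-1, 1, 2] − (0)·(-1)·[2, 2, 1] = [0, 2, -2]. Then w[k] = R[1,1,k] / -1 for each k, giving w = [0, 2, -2] / -1 = [0, -2, 2].

w = [0, -2, 2]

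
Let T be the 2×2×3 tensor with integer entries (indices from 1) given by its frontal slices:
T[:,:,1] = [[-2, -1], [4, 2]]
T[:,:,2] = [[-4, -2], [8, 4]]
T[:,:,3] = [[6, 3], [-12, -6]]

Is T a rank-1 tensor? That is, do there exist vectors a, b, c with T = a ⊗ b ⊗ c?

Yes

The mode-1 fibre T[:,1,1] = [-2, 4] gives a = [1, -2] (primitive direction); the mode-2 fibre T[1,:,1] = [-2, -1] gives b = [2, 1]; then c[k] = T[1,1,k] / (a[1]·b[1]) = [-2, -4, 6] / 2 = [-1, -2, 3].
Expanding [1, -2] ⊗ [2, 1] ⊗ [-1, -2, 3] reproduces all 12 entries of T, so T = [1, -2] ⊗ [2, 1] ⊗ [-1, -2, 3] and rank(T) ≤ 1.
Equivalently every frontal slice T[:,:,k] is c[k] times the rank-1 matrix [1, -2] ⊗ [2, 1]. So T has rank 1 (it is nonzero).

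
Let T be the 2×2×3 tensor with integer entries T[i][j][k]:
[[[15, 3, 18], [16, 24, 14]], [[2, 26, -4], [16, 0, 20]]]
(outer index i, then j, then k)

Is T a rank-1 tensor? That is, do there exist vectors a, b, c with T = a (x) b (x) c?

The mode-3 unfolding of T (rows indexed by k, columns by (i,j) = (0,0), (0,1), (1,0), (1,1)) is [[15, 16, 2, 16], [3, 24, 26, 0], [18, 14, -4, 20]].
There the 2×2 minor on rows k ∈ {0, 1}, columns (i,j) ∈ {(0,0), (0,1)} is det [[15, 16], [3, 24]] = 312 ≠ 0, so this unfolding has rank ≥ 2; CP rank is at least every unfolding rank, so rank(T) ≥ 2.
In particular rank(T) ≥ 2 > 1, so T is not rank-1.

No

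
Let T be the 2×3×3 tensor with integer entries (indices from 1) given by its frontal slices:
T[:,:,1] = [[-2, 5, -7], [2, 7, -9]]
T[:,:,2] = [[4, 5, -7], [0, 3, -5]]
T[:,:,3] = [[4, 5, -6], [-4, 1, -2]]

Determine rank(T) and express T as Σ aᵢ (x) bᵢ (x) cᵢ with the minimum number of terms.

rank(T) = 3

Lower bound: the mode-2 unfolding of T (rows indexed by j, columns by (i,k) = (1,1), (1,2), (1,3), (2,1), (2,2), (2,3)) is [[-2, 4, 4, 2, 0, -4], [5, 5, 5, 7, 3, 1], [-7, -7, -6, -9, -5, -2]].
There the 3×3 minor on rows j ∈ {1, 2, 3}, columns (i,k) ∈ {(1,1), (1,2), (1,3)} is det [[-2, 4, 4], [5, 5, 5], [-7, -7, -6]] = -30 ≠ 0, so this unfolding has rank ≥ 3; CP rank is at least every unfolding rank, so rank(T) ≥ 3. (This is only a lower bound: in general the CP rank may exceed every unfolding rank, so we still need to exhibit 3 rank-1 terms summing to T.)
Upper bound: T is a sum of 3 rank-1 terms, T = [1, -1] (x) [2, 1, -1] (x) [-1, 1, 2] + [1, 1] (x) [1, -1, 1] (x) [-4, -2, -2] + [1, 1] (x) [2, 1, -2] (x) [2, 2, 1] (written with every a and b primitive with positive leading entry and the scale carried by c; CP decompositions are not unique, and this one is verified by expanding entrywise), so rank(T) ≤ 3.
These bounds meet, so rank(T) = 3.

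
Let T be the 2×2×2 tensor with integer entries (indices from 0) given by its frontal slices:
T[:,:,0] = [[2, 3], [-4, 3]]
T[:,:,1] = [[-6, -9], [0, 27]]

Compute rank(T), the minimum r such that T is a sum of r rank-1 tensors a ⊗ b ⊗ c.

2

Lower bound: in the mode-3 unfolding of T (rows indexed by k, columns by (i,j)) the 2×2 minor on rows k ∈ {0, 1}, columns (i,j) ∈ {(0,0), (1,0)} is det [[2, -4], [-6, 0]] = -24 ≠ 0, so that unfolding has rank ≥ 2 and hence rank(T) ≥ 2 (CP rank is at least every unfolding rank, though it can be larger).
Upper bound: with S_k = T[:,:,k], the two rank-1 terms a₁b₁ᵀ, a₂b₂ᵀ are the rank-1 members of the pencil x·S₀ + y·S₁.
det(x·S₀ + y·S₁) is 18·x² − 162·y² = 18·(x − 3·y)(x + 3·y), vanishing at (x:y) = (3:1) and (3:-1).
M₁ = 3·S₀ + S₁ = [[0, 0], [-12, 36]] = (-12)·[0, 1][1, -3]ᵀ and M₂ = 3·S₀ − S₁ = [[12, 18], [-12, -18]] = 6·[1, -1][2, 3]ᵀ, so take a₁ = [0, 1], b₁ = [1, -3], a₂ = [1, -1], b₂ = [2, 3].
Each slice is an integer combination of E₁ = a₁b₁ᵀ and E₂ = a₂b₂ᵀ: S₀ = −2·E₁ + E₂, S₁ = −6·E₁ − 3·E₂; reading off coefficients, c₁ = [-2, -6] and c₂ = [1, -3].
Hence T = [0, 1] ⊗ [1, -3] ⊗ [-2, -6] + [1, -1] ⊗ [2, 3] ⊗ [1, -3], so rank(T) ≤ 2.
These bounds meet, so rank(T) = 2.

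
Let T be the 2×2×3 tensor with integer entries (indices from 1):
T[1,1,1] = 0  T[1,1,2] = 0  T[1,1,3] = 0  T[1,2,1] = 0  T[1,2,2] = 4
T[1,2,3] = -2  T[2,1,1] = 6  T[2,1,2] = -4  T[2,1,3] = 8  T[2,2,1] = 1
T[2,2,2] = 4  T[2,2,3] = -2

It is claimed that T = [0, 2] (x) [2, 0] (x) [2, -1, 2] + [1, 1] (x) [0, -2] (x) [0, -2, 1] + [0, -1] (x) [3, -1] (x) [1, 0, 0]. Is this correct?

No

Reconstruct entry (2,1,1) from the claimed factors: Σₗ aₗ[2]bₗ[1]cₗ[1] = (2)·(2)·(2) + (1)·(0)·(0) + (-1)·(3)·(1) = 5, but T[2,1,1] = 6. The claim is false.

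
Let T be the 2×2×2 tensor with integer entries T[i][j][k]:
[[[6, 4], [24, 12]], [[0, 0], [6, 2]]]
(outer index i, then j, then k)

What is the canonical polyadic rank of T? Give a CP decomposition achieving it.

rank(T) = 2

Lower bound: the mode-1 unfolding of T (rows indexed by i, columns by (j,k) = (0,0), (0,1), (1,0), (1,1)) is [[6, 4, 24, 12], [0, 0, 6, 2]].
There the 2×2 minor on rows i ∈ {0, 1}, columns (j,k) ∈ {(0,0), (1,0)} is det [[6, 24], [0, 6]] = 36 ≠ 0, so this unfolding has rank ≥ 2; CP rank is at least every unfolding rank, so rank(T) ≥ 2. (Flattening ranks never certify an upper bound on CP rank; for that we must actually write T with 2 rank-1 terms.)
Upper bound — finding two terms. Write S_k = T[:,:,k] for the frontal slices: S₀ = [[6, 24], [0, 6]], S₁ = [[4, 12], [0, 2]].
If T = a₁ ⊗ b₁ ⊗ c₁ + a₂ ⊗ b₂ ⊗ c₂ then each S_k = c₁[k]·a₁b₁ᵀ + c₂[k]·a₂b₂ᵀ. S₀ and S₁ are linearly independent, so a₁b₁ᵀ and a₂b₂ᵀ must span the same plane of matrices: they are the rank-1 matrices of the form x·S₀ + y·S₁.
det(x·S₀ + y·S₁) is 36·x² + 36·xy + 8·y² = 4·(3·x + 2·y)(3·x + y), vanishing at (x:y) = (2:-3) and (1:-3).
M₁ = 2·S₀ − 3·S₁ = [[0, 12], [0, 6]] = 6·(2, 1)(0, 1)ᵀ and M₂ = S₀ − 3·S₁ = [[-6, -12], [0, 0]] = (-6)·(1, 0)(1, 2)ᵀ, so take a₁ = (2, 1), b₁ = (0, 1), a₂ = (1, 0), b₂ = (1, 2).
Each slice is an integer combination of E₁ = a₁b₁ᵀ and E₂ = a₂b₂ᵀ: S₀ = 6·E₁ + 6·E₂, S₁ = 2·E₁ + 4·E₂; reading off coefficients, c₁ = (6, 2) and c₂ = (6, 4).
Hence T = (2, 1) ⊗ (0, 1) ⊗ (6, 2) + (1, 0) ⊗ (1, 2) ⊗ (6, 4), so rank(T) ≤ 2.
These bounds meet, so rank(T) = 2.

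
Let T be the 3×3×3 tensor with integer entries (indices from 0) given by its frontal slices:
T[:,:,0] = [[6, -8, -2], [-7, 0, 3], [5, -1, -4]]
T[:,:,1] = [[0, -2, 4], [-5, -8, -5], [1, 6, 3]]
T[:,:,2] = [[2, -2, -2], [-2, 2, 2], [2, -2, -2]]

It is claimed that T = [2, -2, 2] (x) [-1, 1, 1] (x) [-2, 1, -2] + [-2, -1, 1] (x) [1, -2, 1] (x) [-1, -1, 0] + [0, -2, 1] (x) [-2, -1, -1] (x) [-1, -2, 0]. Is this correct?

Reconstruct entry (0,0,2) from the claimed factors: Σₗ aₗ[0]bₗ[0]cₗ[2] = (2)·(-1)·(-2) + (-2)·(1)·(0) + (0)·(-2)·(0) = 4, but T[0,0,2] = 2. The claim is false.

No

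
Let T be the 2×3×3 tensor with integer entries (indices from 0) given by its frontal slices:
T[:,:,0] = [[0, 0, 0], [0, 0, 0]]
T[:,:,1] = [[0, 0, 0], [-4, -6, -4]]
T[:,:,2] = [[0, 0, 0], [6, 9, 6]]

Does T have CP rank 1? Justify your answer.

The mode-1 fibre T[:,0,1] = [0, -4] gives a = [0, 1] (primitive direction); the mode-2 fibre T[1,:,1] = [-4, -6, -4] gives b = [2, 3, 2]; then c[k] = T[1,0,k] / (a[1]·b[0]) = [0, -4, 6] / 2 = [0, -2, 3].
Expanding [0, 1] ⊗ [2, 3, 2] ⊗ [0, -2, 3] reproduces all 18 entries of T, so T = [0, 1] ⊗ [2, 3, 2] ⊗ [0, -2, 3] and rank(T) ≤ 1.
Equivalently every frontal slice T[:,:,k] is c[k] times the rank-1 matrix [0, 1] ⊗ [2, 3, 2]. So T has rank 1 (it is nonzero).

Yes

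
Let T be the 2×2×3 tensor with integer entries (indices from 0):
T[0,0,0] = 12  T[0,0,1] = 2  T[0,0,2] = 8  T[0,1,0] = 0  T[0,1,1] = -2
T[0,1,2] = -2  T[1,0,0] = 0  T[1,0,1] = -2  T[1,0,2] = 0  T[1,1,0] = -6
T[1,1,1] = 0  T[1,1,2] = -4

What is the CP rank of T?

Lower bound: the mode-3 unfolding of T (rows indexed by k, columns by (i,j) = (0,0), (0,1), (1,0), (1,1)) is [[12, 0, 0, -6], [2, -2, -2, 0], [8, -2, 0, -4]].
There the 3×3 minor on rows k ∈ {0, 1, 2}, columns (i,j) ∈ {(0,0), (0,1), (1,0)} is det [[12, 0, 0], [2, -2, -2], [8, -2, 0]] = -48 ≠ 0, so this unfolding has rank ≥ 3; CP rank is at least every unfolding rank, so rank(T) ≥ 3. (This is only a lower bound: in general the CP rank may exceed every unfolding rank, so we still need to exhibit 3 rank-1 terms summing to T.)
Upper bound: T is a sum of 3 rank-1 terms, T = (0, 1) ⊗ (2, -1) ⊗ (0, -2, -1) + (1, 1) ⊗ (1, -1) ⊗ (4, 2, 4) + (2, -1) ⊗ (2, 1) ⊗ (2, 0, 1) (one valid choice — decompositions are not unique — normalised so each a, b is primitive with positive first nonzero entry; check it by expanding all entries), so rank(T) ≤ 3.
These bounds meet, so rank(T) = 3.

3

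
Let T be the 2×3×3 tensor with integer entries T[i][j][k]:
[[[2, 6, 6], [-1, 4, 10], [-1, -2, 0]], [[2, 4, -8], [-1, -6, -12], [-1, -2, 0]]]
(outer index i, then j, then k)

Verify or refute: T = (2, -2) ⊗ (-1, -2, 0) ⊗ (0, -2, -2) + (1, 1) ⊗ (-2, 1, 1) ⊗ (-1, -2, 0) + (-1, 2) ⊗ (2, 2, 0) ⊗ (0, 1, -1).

Yes

Reconstruct entrywise from the claimed factors. For example, T[0,2,1] = -2 and Σₗ aₗ[0]bₗ[2]cₗ[1] = (2)·(0)·(-2) + (1)·(1)·(-2) + (-1)·(0)·(1) = -2; checking all 18 entries, every one matches. The claim holds.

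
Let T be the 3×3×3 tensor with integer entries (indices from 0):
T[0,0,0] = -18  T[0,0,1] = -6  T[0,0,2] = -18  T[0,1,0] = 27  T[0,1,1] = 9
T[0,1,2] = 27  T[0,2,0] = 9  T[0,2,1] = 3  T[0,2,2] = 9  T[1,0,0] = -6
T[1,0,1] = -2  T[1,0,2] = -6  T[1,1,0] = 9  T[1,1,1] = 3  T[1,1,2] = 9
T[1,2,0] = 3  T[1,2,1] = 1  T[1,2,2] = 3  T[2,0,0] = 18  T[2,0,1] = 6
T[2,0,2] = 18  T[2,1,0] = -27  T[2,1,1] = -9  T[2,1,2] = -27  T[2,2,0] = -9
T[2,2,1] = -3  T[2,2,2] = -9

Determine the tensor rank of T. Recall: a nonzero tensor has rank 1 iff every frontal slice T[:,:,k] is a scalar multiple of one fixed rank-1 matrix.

Lower bound: T ≠ 0 (e.g. T[0,0,0] = -18), so rank(T) ≥ 1.
Upper bound: if T = a (x) b (x) c then every fibre of T is a multiple of the corresponding factor, so read the factors off the fibres through the nonzero entry T[0,0,0] = -18.
The mode-1 fibre T[:,0,0] = [-18, -6, 18] gives a = [3, 1, -3] (primitive direction); the mode-2 fibre T[0,:,0] = [-18, 27, 9] gives b = [2, -3, -1]; then c[k] = T[0,0,k] / (a[0]·b[0]) = [-18, -6, -18] / 6 = [-3, -1, -3].
Expanding [3, 1, -3] (x) [2, -3, -1] (x) [-3, -1, -3] reproduces all 27 entries of T, so T = [3, 1, -3] (x) [2, -3, -1] (x) [-3, -1, -3] and rank(T) ≤ 1.
These bounds meet, so rank(T) = 1.

1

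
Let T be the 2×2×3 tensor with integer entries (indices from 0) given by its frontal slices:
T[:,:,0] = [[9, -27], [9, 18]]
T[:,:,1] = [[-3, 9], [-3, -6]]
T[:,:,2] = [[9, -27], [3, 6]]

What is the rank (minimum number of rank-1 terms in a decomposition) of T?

Lower bound: the mode-1 unfolding of T (rows indexed by i, columns by (j,k) = (0,0), (0,1), (0,2), (1,0), (1,1), (1,2)) is [[9, -3, 9, -27, 9, -27], [9, -3, 3, 18, -6, 6]].
There the 2×2 minor on rows i ∈ {0, 1}, columns (j,k) ∈ {(0,0), (0,2)} is det [[9, 9], [9, 3]] = -54 ≠ 0, so this unfolding has rank ≥ 2; CP rank is at least every unfolding rank, so rank(T) ≥ 2. (This is only a lower bound: in general the CP rank may exceed every unfolding rank, so we still need to exhibit 2 rank-1 terms summing to T.)
Upper bound — finding two terms. Write S_k = T[:,:,k] for the frontal slices: S₀ = [[9, -27], [9, 18]], S₁ = [[-3, 9], [-3, -6]], S₂ = [[9, -27], [3, 6]].
If T = a₁ ⊗ b₁ ⊗ c₁ + a₂ ⊗ b₂ ⊗ c₂ then each S_k = c₁[k]·a₁b₁ᵀ + c₂[k]·a₂b₂ᵀ. S₀ and S₂ are linearly independent, so a₁b₁ᵀ and a₂b₂ᵀ must span the same plane of matrices: they are the rank-1 matrices of the form x·S₀ + y·S₂.
det(x·S₀ + y·S₂) is 405·x² + 540·xy + 135·y² = 135·(x + y)(3·x + y), vanishing at (x:y) = (1:-1) and (1:-3).
M₁ = S₀ − S₂ = [[0, 0], [6, 12]] = 6·[0, 1][1, 2]ᵀ and M₂ = S₀ − 3·S₂ = [[-18, 54], [0, 0]] = (-18)·[1, 0][1, -3]ᵀ, so take a₁ = [0, 1], b₁ = [1, 2], a₂ = [1, 0], b₂ = [1, -3].
Each slice is an integer combination of E₁ = a₁b₁ᵀ and E₂ = a₂b₂ᵀ: S₀ = 9·E₁ + 9·E₂, S₁ = −3·E₁ − 3·E₂, S₂ = 3·E₁ + 9·E₂; reading off coefficients, c₁ = [9, -3, 3] and c₂ = [9, -3, 9].
Hence T = [0, 1] ⊗ [1, 2] ⊗ [9, -3, 3] + [1, 0] ⊗ [1, -3] ⊗ [9, -3, 9], so rank(T) ≤ 2.
These bounds meet, so rank(T) = 2.

2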